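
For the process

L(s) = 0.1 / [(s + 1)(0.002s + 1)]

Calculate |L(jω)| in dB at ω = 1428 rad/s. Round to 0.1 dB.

-92.7 dB

At ω = 1428 rad/s:
pole (1 + j1428·1) = 1 + j1428 → |·| ≈ 1428, ∠ ≈ 89.96°
pole (1 + j1428·0.002) = 1 + j2.856 → |·| ≈ 3.026, ∠ ≈ 70.70°
|L| = 0.1 · 1 / (1428 · 3.026) ≈ 2.3142e-05
Gain = 20 log₁₀(2.3142e-05) ≈ -92.71 dB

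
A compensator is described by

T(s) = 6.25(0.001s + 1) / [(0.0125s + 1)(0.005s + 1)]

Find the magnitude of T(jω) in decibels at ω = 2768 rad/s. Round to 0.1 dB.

-28.3 dB

At ω = 2768 rad/s:
zero (1 + j2768·0.001) = 1 + j2.768 → |·| ≈ 2.9431, ∠ ≈ 70.14°
pole (1 + j2768·0.0125) = 1 + j34.6 → |·| ≈ 34.614, ∠ ≈ 88.34°
pole (1 + j2768·0.005) = 1 + j13.84 → |·| ≈ 13.876, ∠ ≈ 85.87°
|T| = 6.25 · 2.9431 / (34.614 · 13.876) ≈ 0.038297
Gain = 20 log₁₀(0.038297) ≈ -28.34 dB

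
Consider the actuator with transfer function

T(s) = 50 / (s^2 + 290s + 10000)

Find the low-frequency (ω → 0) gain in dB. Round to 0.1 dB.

-46.0 dB

T(0) = 50 / 10000 = 0.005
20 log₁₀(0.005) ≈ -46.02 dB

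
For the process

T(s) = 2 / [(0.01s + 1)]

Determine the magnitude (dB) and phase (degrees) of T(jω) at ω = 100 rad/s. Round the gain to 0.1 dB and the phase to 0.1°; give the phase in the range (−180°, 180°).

At ω = 100 rad/s:
pole (1 + j100·0.01) = 1 + j1 → |·| ≈ 1.4142, ∠ ≈ 45.00°
|T| = 2 · 1 / (1.4142) ≈ 1.4142
Gain = 20 log₁₀(1.4142) ≈ 3.01 dB
∠T = (0°) − (45.00°) = -45.00°

3.0 dB, -45.0°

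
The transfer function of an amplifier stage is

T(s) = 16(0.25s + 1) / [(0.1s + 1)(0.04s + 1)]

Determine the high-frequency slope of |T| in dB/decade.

Each pole contributes −20 dB/decade at high frequency; each zero contributes +20 dB/decade.
Net: 1 zero(s) − 2 pole(s) → -20 dB/decade.

-20 dB/decade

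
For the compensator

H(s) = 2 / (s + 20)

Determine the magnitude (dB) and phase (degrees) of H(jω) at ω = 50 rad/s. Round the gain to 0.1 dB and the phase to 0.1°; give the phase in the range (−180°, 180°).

-28.6 dB, -68.2°

At s = jω = j50:
pole (s+20): 20 + j50 → |·| = √(20²+50²) = √2900 ≈ 53.852, ∠ = arctan(50/20) ≈ 68.20°
|H| = 2 / 53.852 ≈ 0.037139
Gain = 20 log₁₀(0.037139) ≈ -28.60 dB
∠H = 0.00° − 68.20° = -68.20°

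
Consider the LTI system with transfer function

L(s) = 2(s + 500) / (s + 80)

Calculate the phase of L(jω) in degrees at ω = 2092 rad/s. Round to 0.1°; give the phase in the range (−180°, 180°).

At s = jω = j2092:
zero (s+500): 500 + j2092 → |·| = √(500²+2092²) = √4626464 ≈ 2150.9, ∠ = arctan(2092/500) ≈ 76.56°
pole (s+80): 80 + j2092 → |·| = √(80²+2092²) = √4382864 ≈ 2093.5, ∠ = arctan(2092/80) ≈ 87.81°
∠L = 76.56° − 87.81° = -11.25°

-11.3°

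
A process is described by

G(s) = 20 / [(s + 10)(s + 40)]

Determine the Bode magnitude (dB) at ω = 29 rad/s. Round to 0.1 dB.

At s = jω = j29:
pole (s+10): 10 + j29 → |·| = √(10²+29²) = √941 ≈ 30.676, ∠ = arctan(29/10) ≈ 70.97°
pole (s+40): 40 + j29 → |·| = √(40²+29²) = √2441 ≈ 49.406, ∠ = arctan(29/40) ≈ 35.94°
|G| = 20 / 1515.6 ≈ 0.013196
Gain = 20 log₁₀(0.013196) ≈ -37.59 dB

-37.6 dB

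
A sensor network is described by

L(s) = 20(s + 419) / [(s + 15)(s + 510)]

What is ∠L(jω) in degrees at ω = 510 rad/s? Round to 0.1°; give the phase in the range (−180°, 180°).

At s = jω = j510:
zero (s+419): 419 + j510 → |·| = √(419²+510²) = √435661 ≈ 660.05, ∠ = arctan(510/419) ≈ 50.59°
pole (s+15): 15 + j510 → |·| = √(15²+510²) = √260325 ≈ 510.22, ∠ = arctan(510/15) ≈ 88.32°
pole (s+510): 510 + j510 → |·| = √(510²+510²) = √520200 ≈ 721.25, ∠ = arctan(510/510) ≈ 45.00°
∠L = 50.59° − 133.32° = -82.73°

-82.7°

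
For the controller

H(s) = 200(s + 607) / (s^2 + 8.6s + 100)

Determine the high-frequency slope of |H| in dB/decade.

Each pole contributes −20 dB/decade at high frequency; each zero contributes +20 dB/decade.
Net: 1 zero(s) − 2 pole(s) → -20 dB/decade.

-20 dB/decade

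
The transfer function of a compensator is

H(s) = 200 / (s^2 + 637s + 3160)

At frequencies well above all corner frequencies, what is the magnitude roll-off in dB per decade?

-40 dB/decade

Each pole contributes −20 dB/decade at high frequency; each zero contributes +20 dB/decade.
Net: 0 zero(s) − 2 pole(s) → -40 dB/decade.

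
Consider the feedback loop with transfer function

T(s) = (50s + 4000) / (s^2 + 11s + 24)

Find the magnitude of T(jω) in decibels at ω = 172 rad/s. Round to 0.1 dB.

Substitute s = j172:
Numerator: 50(j172) + 4000 = 4000 + j8600
Denominator: (j172)^2 + 11(j172) + 24 = -29560 + j1892
|N| = √(4000² + 8600²) ≈ 9484.7, ∠N ≈ 65.06°
|D| = √(29560² + 1892²) ≈ 29620, ∠D ≈ 176.34°
|T| = 9484.7 / 29620 ≈ 0.32021
Gain = 20 log₁₀(0.32021) ≈ -9.89 dB

-9.9 dB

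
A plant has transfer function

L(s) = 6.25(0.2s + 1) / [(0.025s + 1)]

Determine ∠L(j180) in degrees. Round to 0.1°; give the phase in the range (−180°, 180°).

At ω = 180 rad/s:
zero (1 + j180·0.2) = 1 + j36 → |·| ≈ 36.014, ∠ ≈ 88.41°
pole (1 + j180·0.025) = 1 + j4.5 → |·| ≈ 4.6098, ∠ ≈ 77.47°
∠L = (88.41°) − (77.47°) = 10.94°

10.9°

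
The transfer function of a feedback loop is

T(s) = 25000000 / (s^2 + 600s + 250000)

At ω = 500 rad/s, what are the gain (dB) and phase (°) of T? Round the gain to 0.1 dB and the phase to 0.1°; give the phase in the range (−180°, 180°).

At s = jω = j500:
quadratic: (j500)² + 600·j500 + 250000 = 0 + j300000 → |·| ≈ 3e+05, ∠ ≈ 90.00°
|T| = 25000000 / 3e+05 ≈ 83.333
Gain = 20 log₁₀(83.333) ≈ 38.42 dB
∠T = 0.00° − 90.00° = -90.00°

38.4 dB, -90.0°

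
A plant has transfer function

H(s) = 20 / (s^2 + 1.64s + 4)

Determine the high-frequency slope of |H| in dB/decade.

Each pole contributes −20 dB/decade at high frequency; each zero contributes +20 dB/decade.
Net: 0 zero(s) − 2 pole(s) → -40 dB/decade.

-40 dB/decade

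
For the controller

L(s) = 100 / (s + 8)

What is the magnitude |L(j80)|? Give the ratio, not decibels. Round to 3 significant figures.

At s = jω = j80:
pole (s+8): 8 + j80 → |·| = √(8²+80²) = √6464 ≈ 80.399, ∠ = arctan(80/8) ≈ 84.29°
|L| = 100 / 80.399 ≈ 1.2438

1.24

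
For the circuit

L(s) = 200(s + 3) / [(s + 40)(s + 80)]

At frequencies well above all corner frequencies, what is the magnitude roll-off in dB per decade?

-20 dB/decade

Each pole contributes −20 dB/decade at high frequency; each zero contributes +20 dB/decade.
Net: 1 zero(s) − 2 pole(s) → -20 dB/decade.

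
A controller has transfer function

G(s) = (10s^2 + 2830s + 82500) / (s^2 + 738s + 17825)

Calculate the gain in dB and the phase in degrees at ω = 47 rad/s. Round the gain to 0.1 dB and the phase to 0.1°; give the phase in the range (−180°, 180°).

Substitute s = j47:
Numerator: 10(j47)^2 + 2830(j47) + 82500 = 60410 + j133010
Denominator: (j47)^2 + 738(j47) + 17825 = 15616 + j34686
|N| = √(60410² + 133010²) ≈ 1.4609e+05, ∠N ≈ 65.57°
|D| = √(15616² + 34686²) ≈ 38039, ∠D ≈ 65.76°
|G| = 1.4609e+05 / 38039 ≈ 3.8405
Gain = 20 log₁₀(3.8405) ≈ 11.69 dB
∠G = 65.57° − 65.76° = -0.19°

11.7 dB, -0.2°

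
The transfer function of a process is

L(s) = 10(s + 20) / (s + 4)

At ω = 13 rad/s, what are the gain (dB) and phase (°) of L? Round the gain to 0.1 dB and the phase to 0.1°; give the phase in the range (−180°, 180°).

24.9 dB, -39.9°

At s = jω = j13:
zero (s+20): 20 + j13 → |·| = √(20²+13²) = √569 ≈ 23.854, ∠ = arctan(13/20) ≈ 33.02°
pole (s+4): 4 + j13 → |·| = √(4²+13²) = √185 ≈ 13.601, ∠ = arctan(13/4) ≈ 72.90°
|L| = 10 · 23.854 / 13.601 ≈ 17.538
Gain = 20 log₁₀(17.538) ≈ 24.88 dB
∠L = 33.02° − 72.90° = -39.88°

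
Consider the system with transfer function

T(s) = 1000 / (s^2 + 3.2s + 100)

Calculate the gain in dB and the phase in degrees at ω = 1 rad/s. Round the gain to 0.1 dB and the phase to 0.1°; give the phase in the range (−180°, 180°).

At s = jω = j1:
quadratic: (j1)² + 3.2·j1 + 100 = 99 + j3.2 → |·| ≈ 99.052, ∠ ≈ 1.85°
|T| = 1000 / 99.052 ≈ 10.096
Gain = 20 log₁₀(10.096) ≈ 20.08 dB
∠T = 0.00° − 1.85° = -1.85°

20.1 dB, -1.9°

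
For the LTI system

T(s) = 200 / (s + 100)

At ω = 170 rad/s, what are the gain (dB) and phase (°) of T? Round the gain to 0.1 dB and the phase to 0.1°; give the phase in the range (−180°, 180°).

Substitute s = j170:
Numerator: 200 = 200 + j0
Denominator: (j170) + 100 = 100 + j170
|N| = √(200² + 0²) ≈ 200, ∠N ≈ 0.00°
|D| = √(100² + 170²) ≈ 197.23, ∠D ≈ 59.53°
|T| = 200 / 197.23 ≈ 1.014
Gain = 20 log₁₀(1.014) ≈ 0.12 dB
∠T = 0.00° − 59.53° = -59.53°

0.1 dB, -59.5°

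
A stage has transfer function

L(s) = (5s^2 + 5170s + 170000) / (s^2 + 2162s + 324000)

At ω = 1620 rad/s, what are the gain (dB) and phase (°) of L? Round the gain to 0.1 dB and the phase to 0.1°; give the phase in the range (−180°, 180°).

Substitute s = j1620:
Numerator: 5(j1620)^2 + 5170(j1620) + 170000 = -12952000 + j8375400
Denominator: (j1620)^2 + 2162(j1620) + 324000 = -2300400 + j3502440
|N| = √(12952000² + 8375400²) ≈ 1.5424e+07, ∠N ≈ 147.11°
|D| = √(2300400² + 3502440²) ≈ 4.1903e+06, ∠D ≈ 123.30°
|L| = 1.5424e+07 / 4.1903e+06 ≈ 3.6809
Gain = 20 log₁₀(3.6809) ≈ 11.32 dB
∠L = 147.11° − 123.30° = 23.81°

11.3 dB, 23.8°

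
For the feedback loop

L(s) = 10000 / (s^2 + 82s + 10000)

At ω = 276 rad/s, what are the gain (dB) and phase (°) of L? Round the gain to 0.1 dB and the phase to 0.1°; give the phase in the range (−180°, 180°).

At s = jω = j276:
quadratic: (j276)² + 82·j276 + 10000 = -66176 + j22632 → |·| ≈ 69939, ∠ ≈ 161.12°
|L| = 10000 / 69939 ≈ 0.14298
Gain = 20 log₁₀(0.14298) ≈ -16.89 dB
∠L = 0.00° − 161.12° = -161.12°

-16.9 dB, -161.1°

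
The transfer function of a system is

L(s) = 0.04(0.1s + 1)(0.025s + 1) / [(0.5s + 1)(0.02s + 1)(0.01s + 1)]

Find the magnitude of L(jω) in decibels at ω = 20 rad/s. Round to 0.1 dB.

-40.9 dB

At ω = 20 rad/s:
zero (1 + j20·0.1) = 1 + j2 → |·| ≈ 2.2361, ∠ ≈ 63.43°
zero (1 + j20·0.025) = 1 + j0.5 → |·| ≈ 1.118, ∠ ≈ 26.57°
pole (1 + j20·0.5) = 1 + j10 → |·| ≈ 10.05, ∠ ≈ 84.29°
pole (1 + j20·0.02) = 1 + j0.4 → |·| ≈ 1.077, ∠ ≈ 21.80°
pole (1 + j20·0.01) = 1 + j0.2 → |·| ≈ 1.0198, ∠ ≈ 11.31°
|L| = 0.04 · 2.2361 · 1.118 / (10.05 · 1.077 · 1.0198) ≈ 0.0090593
Gain = 20 log₁₀(0.0090593) ≈ -40.86 dB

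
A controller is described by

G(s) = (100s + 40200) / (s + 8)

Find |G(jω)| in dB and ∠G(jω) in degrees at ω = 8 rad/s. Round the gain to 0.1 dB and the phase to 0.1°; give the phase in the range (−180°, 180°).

Substitute s = j8:
Numerator: 100(j8) + 40200 = 40200 + j800
Denominator: (j8) + 8 = 8 + j8
|N| = √(40200² + 800²) ≈ 40208, ∠N ≈ 1.14°
|D| = √(8² + 8²) ≈ 11.314, ∠D ≈ 45.00°
|G| = 40208 / 11.314 ≈ 3553.8
Gain = 20 log₁₀(3553.8) ≈ 71.01 dB
∠G = 1.14° − 45.00° = -43.86°

71.0 dB, -43.9°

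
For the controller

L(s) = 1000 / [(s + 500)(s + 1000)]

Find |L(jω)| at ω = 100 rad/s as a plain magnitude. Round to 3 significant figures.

At s = jω = j100:
pole (s+500): 500 + j100 → |·| = √(500²+100²) = √260000 ≈ 509.9, ∠ = arctan(100/500) ≈ 11.31°
pole (s+1000): 1000 + j100 → |·| = √(1000²+100²) = √1010000 ≈ 1005, ∠ = arctan(100/1000) ≈ 5.71°
|L| = 1000 / 5.1245e+05 ≈ 0.0019514

0.00195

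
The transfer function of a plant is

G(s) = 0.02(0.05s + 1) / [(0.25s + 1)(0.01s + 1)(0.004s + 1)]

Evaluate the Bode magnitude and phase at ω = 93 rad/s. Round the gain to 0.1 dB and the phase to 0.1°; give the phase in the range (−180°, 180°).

-51.0 dB, -73.0°

At ω = 93 rad/s:
zero (1 + j93·0.05) = 1 + j4.65 → |·| ≈ 4.7563, ∠ ≈ 77.86°
pole (1 + j93·0.25) = 1 + j23.25 → |·| ≈ 23.271, ∠ ≈ 87.54°
pole (1 + j93·0.01) = 1 + j0.93 → |·| ≈ 1.3656, ∠ ≈ 42.92°
pole (1 + j93·0.004) = 1 + j0.372 → |·| ≈ 1.067, ∠ ≈ 20.41°
|G| = 0.02 · 4.7563 / (23.271 · 1.3656 · 1.067) ≈ 0.0028054
Gain = 20 log₁₀(0.0028054) ≈ -51.04 dB
∠G = (77.86°) − (87.54° + 42.92° + 20.41°) = -73.01°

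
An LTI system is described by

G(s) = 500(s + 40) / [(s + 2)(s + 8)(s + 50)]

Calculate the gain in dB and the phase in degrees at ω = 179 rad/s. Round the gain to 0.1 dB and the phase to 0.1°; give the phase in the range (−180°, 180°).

-36.3 dB, -173.8°

At s = jω = j179:
zero (s+40): 40 + j179 → |·| = √(40²+179²) = √33641 ≈ 183.41, ∠ = arctan(179/40) ≈ 77.40°
pole (s+2): 2 + j179 → |·| = √(2²+179²) = √32045 ≈ 179.01, ∠ = arctan(179/2) ≈ 89.36°
pole (s+8): 8 + j179 → |·| = √(8²+179²) = √32105 ≈ 179.18, ∠ = arctan(179/8) ≈ 87.44°
pole (s+50): 50 + j179 → |·| = √(50²+179²) = √34541 ≈ 185.85, ∠ = arctan(179/50) ≈ 74.39°
|G| = 500 · 183.41 / 5.9611e+06 ≈ 0.015384
Gain = 20 log₁₀(0.015384) ≈ -36.26 dB
∠G = 77.40° − 251.19° = -173.79°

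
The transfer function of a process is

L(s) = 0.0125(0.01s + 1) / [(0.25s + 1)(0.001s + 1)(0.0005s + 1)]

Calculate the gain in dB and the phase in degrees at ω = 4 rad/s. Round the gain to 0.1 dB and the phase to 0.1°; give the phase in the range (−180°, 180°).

At ω = 4 rad/s:
zero (1 + j4·0.01) = 1 + j0.04 → |·| ≈ 1.0008, ∠ ≈ 2.29°
pole (1 + j4·0.25) = 1 + j1 → |·| ≈ 1.4142, ∠ ≈ 45.00°
pole (1 + j4·0.001) = 1 + j0.004 → |·| ≈ 1, ∠ ≈ 0.23°
pole (1 + j4·0.0005) = 1 + j0.002 → |·| ≈ 1, ∠ ≈ 0.11°
|L| = 0.0125 · 1.0008 / (1.4142 · 1 · 1) ≈ 0.008846
Gain = 20 log₁₀(0.008846) ≈ -41.07 dB
∠L = (2.29°) − (45.00° + 0.23° + 0.11°) = -43.05°

-41.1 dB, -43.1°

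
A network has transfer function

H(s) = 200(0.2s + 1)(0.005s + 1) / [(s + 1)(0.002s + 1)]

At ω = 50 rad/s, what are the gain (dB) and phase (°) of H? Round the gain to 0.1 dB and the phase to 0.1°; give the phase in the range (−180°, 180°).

At ω = 50 rad/s:
zero (1 + j50·0.2) = 1 + j10 → |·| ≈ 10.05, ∠ ≈ 84.29°
zero (1 + j50·0.005) = 1 + j0.25 → |·| ≈ 1.0308, ∠ ≈ 14.04°
pole (1 + j50·1) = 1 + j50 → |·| ≈ 50.01, ∠ ≈ 88.85°
pole (1 + j50·0.002) = 1 + j0.1 → |·| ≈ 1.005, ∠ ≈ 5.71°
|H| = 200 · 10.05 · 1.0308 / (50.01 · 1.005) ≈ 41.224
Gain = 20 log₁₀(41.224) ≈ 32.30 dB
∠H = (84.29° + 14.04°) − (88.85° + 5.71°) = 3.77°

32.3 dB, 3.8°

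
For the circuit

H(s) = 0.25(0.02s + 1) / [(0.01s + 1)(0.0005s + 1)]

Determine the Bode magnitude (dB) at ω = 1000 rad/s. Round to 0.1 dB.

-7.0 dB

At ω = 1000 rad/s:
zero (1 + j1000·0.02) = 1 + j20 → |·| ≈ 20.025, ∠ ≈ 87.14°
pole (1 + j1000·0.01) = 1 + j10 → |·| ≈ 10.05, ∠ ≈ 84.29°
pole (1 + j1000·0.0005) = 1 + j0.5 → |·| ≈ 1.118, ∠ ≈ 26.57°
|H| = 0.25 · 20.025 / (10.05 · 1.118) ≈ 0.44556
Gain = 20 log₁₀(0.44556) ≈ -7.02 dB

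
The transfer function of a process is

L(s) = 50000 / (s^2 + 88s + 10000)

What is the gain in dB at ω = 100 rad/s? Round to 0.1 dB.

At s = jω = j100:
quadratic: (j100)² + 88·j100 + 10000 = 0 + j8800 → |·| ≈ 8800, ∠ ≈ 90.00°
|L| = 50000 / 8800 ≈ 5.6818
Gain = 20 log₁₀(5.6818) ≈ 15.09 dB

15.1 dB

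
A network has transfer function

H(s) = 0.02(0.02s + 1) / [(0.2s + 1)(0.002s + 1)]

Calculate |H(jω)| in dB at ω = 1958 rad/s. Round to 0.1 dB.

At ω = 1958 rad/s:
zero (1 + j1958·0.02) = 1 + j39.16 → |·| ≈ 39.173, ∠ ≈ 88.54°
pole (1 + j1958·0.2) = 1 + j391.6 → |·| ≈ 391.6, ∠ ≈ 89.85°
pole (1 + j1958·0.002) = 1 + j3.916 → |·| ≈ 4.0417, ∠ ≈ 75.67°
|H| = 0.02 · 39.173 / (391.6 · 4.0417) ≈ 0.00049501
Gain = 20 log₁₀(0.00049501) ≈ -66.11 dB

-66.1 dB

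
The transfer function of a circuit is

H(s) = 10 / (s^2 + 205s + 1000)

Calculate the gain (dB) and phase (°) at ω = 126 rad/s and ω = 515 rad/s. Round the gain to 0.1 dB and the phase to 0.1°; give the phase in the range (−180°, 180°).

Substitute s = j126:
Numerator: 10 = 10 + j0
Denominator: (j126)^2 + 205(j126) + 1000 = -14876 + j25830
|N| = √(10² + 0²) ≈ 10, ∠N ≈ 0.00°
|D| = √(14876² + 25830²) ≈ 29807, ∠D ≈ 119.94°
|H| = 10 / 29807 ≈ 0.00033549
Gain = 20 log₁₀(0.00033549) ≈ -69.49 dB
∠H = 0.00° − 119.94° = -119.94°

Substitute s = j515:
Numerator: 10 = 10 + j0
Denominator: (j515)^2 + 205(j515) + 1000 = -264225 + j105575
|N| = √(10² + 0²) ≈ 10, ∠N ≈ 0.00°
|D| = √(264225² + 105575²) ≈ 2.8454e+05, ∠D ≈ 158.22°
|H| = 10 / 2.8454e+05 ≈ 3.5144e-05
Gain = 20 log₁₀(3.5144e-05) ≈ -89.08 dB
∠H = 0.00° − 158.22° = -158.22°

ω = 126: -69.5 dB, -119.9°; ω = 515: -89.1 dB, -158.2°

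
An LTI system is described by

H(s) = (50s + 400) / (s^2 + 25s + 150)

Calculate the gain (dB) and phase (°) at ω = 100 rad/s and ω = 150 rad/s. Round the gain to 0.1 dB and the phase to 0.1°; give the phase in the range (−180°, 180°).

ω = 100: -6.1 dB, -80.3°; ω = 150: -9.6 dB, -83.5°

Substitute s = j100:
Numerator: 50(j100) + 400 = 400 + j5000
Denominator: (j100)^2 + 25(j100) + 150 = -9850 + j2500
|N| = √(400² + 5000²) ≈ 5016, ∠N ≈ 85.43°
|D| = √(9850² + 2500²) ≈ 10162, ∠D ≈ 165.76°
|H| = 5016 / 10162 ≈ 0.4936
Gain = 20 log₁₀(0.4936) ≈ -6.13 dB
∠H = 85.43° − 165.76° = -80.33°

Substitute s = j150:
Numerator: 50(j150) + 400 = 400 + j7500
Denominator: (j150)^2 + 25(j150) + 150 = -22350 + j3750
|N| = √(400² + 7500²) ≈ 7510.7, ∠N ≈ 86.95°
|D| = √(22350² + 3750²) ≈ 22662, ∠D ≈ 170.48°
|H| = 7510.7 / 22662 ≈ 0.33142
Gain = 20 log₁₀(0.33142) ≈ -9.59 dB
∠H = 86.95° − 170.48° = -83.53°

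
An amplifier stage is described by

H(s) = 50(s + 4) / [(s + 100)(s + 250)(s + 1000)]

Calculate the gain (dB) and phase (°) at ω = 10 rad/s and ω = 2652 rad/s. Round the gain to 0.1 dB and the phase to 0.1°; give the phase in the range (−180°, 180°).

At s = jω = j10:
zero (s+4): 4 + j10 → |·| = √(4²+10²) = √116 ≈ 10.77, ∠ = arctan(10/4) ≈ 68.20°
pole (s+100): 100 + j10 → |·| = √(100²+10²) = √10100 ≈ 100.5, ∠ = arctan(10/100) ≈ 5.71°
pole (s+250): 250 + j10 → |·| = √(250²+10²) = √62600 ≈ 250.2, ∠ = arctan(10/250) ≈ 2.29°
pole (s+1000): 1000 + j10 → |·| = √(1000²+10²) = √1000100 ≈ 1000, ∠ = arctan(10/1000) ≈ 0.57°
|H| = 50 · 10.77 / 2.5145e+07 ≈ 2.1416e-05
Gain = 20 log₁₀(2.1416e-05) ≈ -93.39 dB
∠H = 68.20° − 8.57° = 59.63°

At s = jω = j2652:
zero (s+4): 4 + j2652 → |·| = √(4²+2652²) = √7033120 ≈ 2652, ∠ = arctan(2652/4) ≈ 89.91°
pole (s+100): 100 + j2652 → |·| = √(100²+2652²) = √7043104 ≈ 2653.9, ∠ = arctan(2652/100) ≈ 87.84°
pole (s+250): 250 + j2652 → |·| = √(250²+2652²) = √7095604 ≈ 2663.8, ∠ = arctan(2652/250) ≈ 84.61°
pole (s+1000): 1000 + j2652 → |·| = √(1000²+2652²) = √8033104 ≈ 2834.3, ∠ = arctan(2652/1000) ≈ 69.34°
|H| = 50 · 2652 / 2.0037e+10 ≈ 6.6178e-06
Gain = 20 log₁₀(6.6178e-06) ≈ -103.59 dB
∠H = 89.91° − 241.79° = -151.88°

ω = 10: -93.4 dB, 59.6°; ω = 2652: -103.6 dB, -151.9°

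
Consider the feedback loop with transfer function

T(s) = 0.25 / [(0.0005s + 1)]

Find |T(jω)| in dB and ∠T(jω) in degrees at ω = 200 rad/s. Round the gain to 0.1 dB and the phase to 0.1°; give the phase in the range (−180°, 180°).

At ω = 200 rad/s:
pole (1 + j200·0.0005) = 1 + j0.1 → |·| ≈ 1.005, ∠ ≈ 5.71°
|T| = 0.25 · 1 / (1.005) ≈ 0.24876
Gain = 20 log₁₀(0.24876) ≈ -12.08 dB
∠T = (0°) − (5.71°) = -5.71°

-12.1 dB, -5.7°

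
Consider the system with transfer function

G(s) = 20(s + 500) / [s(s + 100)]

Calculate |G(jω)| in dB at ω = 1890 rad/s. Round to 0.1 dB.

At s = jω = j1890:
zero (s+500): 500 + j1890 → |·| = √(500²+1890²) = √3822100 ≈ 1955, ∠ = arctan(1890/500) ≈ 75.18°
pole (s+100): 100 + j1890 → |·| = √(100²+1890²) = √3582100 ≈ 1892.6, ∠ = arctan(1890/100) ≈ 86.97°
pole at origin: |s| = 1890, ∠ = 90.00° (in denominator)
|G| = 20 · 1955 / 3.577e+06 ≈ 0.010931
Gain = 20 log₁₀(0.010931) ≈ -39.23 dB

-39.2 dB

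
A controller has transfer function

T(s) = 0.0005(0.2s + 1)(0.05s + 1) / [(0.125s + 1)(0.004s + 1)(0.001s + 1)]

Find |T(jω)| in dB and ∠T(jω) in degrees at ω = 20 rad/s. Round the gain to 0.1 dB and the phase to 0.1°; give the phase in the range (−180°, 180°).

-59.3 dB, 47.0°

At ω = 20 rad/s:
zero (1 + j20·0.2) = 1 + j4 → |·| ≈ 4.1231, ∠ ≈ 75.96°
zero (1 + j20·0.05) = 1 + j1 → |·| ≈ 1.4142, ∠ ≈ 45.00°
pole (1 + j20·0.125) = 1 + j2.5 → |·| ≈ 2.6926, ∠ ≈ 68.20°
pole (1 + j20·0.004) = 1 + j0.08 → |·| ≈ 1.0032, ∠ ≈ 4.57°
pole (1 + j20·0.001) = 1 + j0.02 → |·| ≈ 1.0002, ∠ ≈ 1.15°
|T| = 0.0005 · 4.1231 · 1.4142 / (2.6926 · 1.0032 · 1.0002) ≈ 0.0010791
Gain = 20 log₁₀(0.0010791) ≈ -59.34 dB
∠T = (75.96° + 45.00°) − (68.20° + 4.57° + 1.15°) = 47.04°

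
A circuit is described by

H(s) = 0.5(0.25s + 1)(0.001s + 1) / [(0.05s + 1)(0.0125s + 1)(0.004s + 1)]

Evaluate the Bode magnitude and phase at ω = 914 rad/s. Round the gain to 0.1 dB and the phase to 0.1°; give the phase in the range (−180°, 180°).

At ω = 914 rad/s:
zero (1 + j914·0.25) = 1 + j228.5 → |·| ≈ 228.5, ∠ ≈ 89.75°
zero (1 + j914·0.001) = 1 + j0.914 → |·| ≈ 1.3548, ∠ ≈ 42.43°
pole (1 + j914·0.05) = 1 + j45.7 → |·| ≈ 45.711, ∠ ≈ 88.75°
pole (1 + j914·0.0125) = 1 + j11.425 → |·| ≈ 11.469, ∠ ≈ 85.00°
pole (1 + j914·0.004) = 1 + j3.656 → |·| ≈ 3.7903, ∠ ≈ 74.70°
|H| = 0.5 · 228.5 · 1.3548 / (45.711 · 11.469 · 3.7903) ≈ 0.077895
Gain = 20 log₁₀(0.077895) ≈ -22.17 dB
∠H = (89.75° + 42.43°) − (88.75° + 85.00° + 74.70°) = -116.27°

-22.2 dB, -116.3°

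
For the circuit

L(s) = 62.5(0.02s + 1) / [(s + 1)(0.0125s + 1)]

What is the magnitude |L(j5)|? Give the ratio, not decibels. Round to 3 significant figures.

12.3

At ω = 5 rad/s:
zero (1 + j5·0.02) = 1 + j0.1 → |·| ≈ 1.005, ∠ ≈ 5.71°
pole (1 + j5·1) = 1 + j5 → |·| ≈ 5.099, ∠ ≈ 78.69°
pole (1 + j5·0.0125) = 1 + j0.0625 → |·| ≈ 1.002, ∠ ≈ 3.58°
|L| = 62.5 · 1.005 / (5.099 · 1.002) ≈ 12.294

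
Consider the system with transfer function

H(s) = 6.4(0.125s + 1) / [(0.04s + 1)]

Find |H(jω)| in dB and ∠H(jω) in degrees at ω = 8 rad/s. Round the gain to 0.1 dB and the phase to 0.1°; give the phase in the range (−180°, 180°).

18.7 dB, 27.3°

At ω = 8 rad/s:
zero (1 + j8·0.125) = 1 + j1 → |·| ≈ 1.4142, ∠ ≈ 45.00°
pole (1 + j8·0.04) = 1 + j0.32 → |·| ≈ 1.05, ∠ ≈ 17.74°
|H| = 6.4 · 1.4142 / (1.05) ≈ 8.6199
Gain = 20 log₁₀(8.6199) ≈ 18.71 dB
∠H = (45.00°) − (17.74°) = 27.26°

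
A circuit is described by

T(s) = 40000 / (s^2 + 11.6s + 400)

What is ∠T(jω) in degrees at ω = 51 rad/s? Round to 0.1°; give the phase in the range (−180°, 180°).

-165.0°

At s = jω = j51:
quadratic: (j51)² + 11.6·j51 + 400 = -2201 + j591.6 → |·| ≈ 2279.1, ∠ ≈ 164.96°
∠T = 0.00° − 164.96° = -164.96°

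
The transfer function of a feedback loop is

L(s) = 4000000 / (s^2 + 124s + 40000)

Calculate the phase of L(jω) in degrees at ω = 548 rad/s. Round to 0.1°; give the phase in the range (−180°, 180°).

At s = jω = j548:
quadratic: (j548)² + 124·j548 + 40000 = -260304 + j67952 → |·| ≈ 2.6903e+05, ∠ ≈ 165.37°
∠L = 0.00° − 165.37° = -165.37°

-165.4°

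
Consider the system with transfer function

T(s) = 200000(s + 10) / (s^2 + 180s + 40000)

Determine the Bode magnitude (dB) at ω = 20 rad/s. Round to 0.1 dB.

At s = jω = j20:
zero (s+10): 10 + j20 → |·| = √(10²+20²) = √500 ≈ 22.361, ∠ = arctan(20/10) ≈ 63.43°
quadratic: (j20)² + 180·j20 + 40000 = 39600 + j3600 → |·| ≈ 39763, ∠ ≈ 5.19°
|T| = 200000 · 22.361 / 39763 ≈ 112.47
Gain = 20 log₁₀(112.47) ≈ 41.02 dB

41.0 dB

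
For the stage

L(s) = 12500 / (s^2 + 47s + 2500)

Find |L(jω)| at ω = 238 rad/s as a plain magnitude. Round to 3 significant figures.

0.226

At s = jω = j238:
quadratic: (j238)² + 47·j238 + 2500 = -54144 + j11186 → |·| ≈ 55287, ∠ ≈ 168.33°
|L| = 12500 / 55287 ≈ 0.22609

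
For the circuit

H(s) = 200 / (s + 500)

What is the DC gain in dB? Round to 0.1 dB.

H(0) = 200 / 500 = 0.4
20 log₁₀(0.4) ≈ -7.96 dB

-8.0 dB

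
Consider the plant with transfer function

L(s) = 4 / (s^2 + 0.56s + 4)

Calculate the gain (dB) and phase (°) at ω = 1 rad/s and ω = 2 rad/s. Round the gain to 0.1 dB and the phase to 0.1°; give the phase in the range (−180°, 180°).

ω = 1: 2.4 dB, -10.6°; ω = 2: 11.1 dB, -90.0°

At s = jω = j1:
quadratic: (j1)² + 0.56·j1 + 4 = 3 + j0.56 → |·| ≈ 3.0518, ∠ ≈ 10.57°
|L| = 4 / 3.0518 ≈ 1.3107
Gain = 20 log₁₀(1.3107) ≈ 2.35 dB
∠L = 0.00° − 10.57° = -10.57°

At s = jω = j2:
quadratic: (j2)² + 0.56·j2 + 4 = 0 + j1.12 → |·| ≈ 1.12, ∠ ≈ 90.00°
|L| = 4 / 1.12 ≈ 3.5714
Gain = 20 log₁₀(3.5714) ≈ 11.06 dB
∠L = 0.00° − 90.00° = -90.00°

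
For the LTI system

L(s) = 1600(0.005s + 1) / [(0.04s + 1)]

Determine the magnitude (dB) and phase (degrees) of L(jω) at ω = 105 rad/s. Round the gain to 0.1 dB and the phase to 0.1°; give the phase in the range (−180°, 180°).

At ω = 105 rad/s:
zero (1 + j105·0.005) = 1 + j0.525 → |·| ≈ 1.1294, ∠ ≈ 27.70°
pole (1 + j105·0.04) = 1 + j4.2 → |·| ≈ 4.3174, ∠ ≈ 76.61°
|L| = 1600 · 1.1294 / (4.3174) ≈ 418.55
Gain = 20 log₁₀(418.55) ≈ 52.43 dB
∠L = (27.70°) − (76.61°) = -48.91°

52.4 dB, -48.9°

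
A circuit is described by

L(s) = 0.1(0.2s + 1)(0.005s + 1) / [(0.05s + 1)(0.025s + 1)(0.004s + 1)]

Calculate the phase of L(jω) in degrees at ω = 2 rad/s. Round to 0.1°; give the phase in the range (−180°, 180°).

At ω = 2 rad/s:
zero (1 + j2·0.2) = 1 + j0.4 → |·| ≈ 1.077, ∠ ≈ 21.80°
zero (1 + j2·0.005) = 1 + j0.01 → |·| ≈ 1, ∠ ≈ 0.57°
pole (1 + j2·0.05) = 1 + j0.1 → |·| ≈ 1.005, ∠ ≈ 5.71°
pole (1 + j2·0.025) = 1 + j0.05 → |·| ≈ 1.0012, ∠ ≈ 2.86°
pole (1 + j2·0.004) = 1 + j0.008 → |·| ≈ 1, ∠ ≈ 0.46°
∠L = (21.80° + 0.57°) − (5.71° + 2.86° + 0.46°) = 13.34°

13.3°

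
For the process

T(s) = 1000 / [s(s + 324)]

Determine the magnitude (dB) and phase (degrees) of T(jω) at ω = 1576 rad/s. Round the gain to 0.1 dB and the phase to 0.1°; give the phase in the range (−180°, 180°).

-68.1 dB, -168.4°

At s = jω = j1576:
pole (s+324): 324 + j1576 → |·| = √(324²+1576²) = √2588752 ≈ 1609, ∠ = arctan(1576/324) ≈ 78.38°
pole at origin: |s| = 1576, ∠ = 90.00° (in denominator)
|T| = 1000 / 2.5358e+06 ≈ 0.00039435
Gain = 20 log₁₀(0.00039435) ≈ -68.08 dB
∠T = 0.00° − 168.38° = -168.38°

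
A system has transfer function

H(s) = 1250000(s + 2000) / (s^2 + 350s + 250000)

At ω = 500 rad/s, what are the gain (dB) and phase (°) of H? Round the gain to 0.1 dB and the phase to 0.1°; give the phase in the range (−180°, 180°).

At s = jω = j500:
zero (s+2000): 2000 + j500 → |·| = √(2000²+500²) = √4250000 ≈ 2061.6, ∠ = arctan(500/2000) ≈ 14.04°
quadratic: (j500)² + 350·j500 + 250000 = 0 + j175000 → |·| ≈ 1.75e+05, ∠ ≈ 90.00°
|H| = 1250000 · 2061.6 / 1.75e+05 ≈ 14726
Gain = 20 log₁₀(14726) ≈ 83.36 dB
∠H = 14.04° − 90.00° = -75.96°

83.4 dB, -76.0°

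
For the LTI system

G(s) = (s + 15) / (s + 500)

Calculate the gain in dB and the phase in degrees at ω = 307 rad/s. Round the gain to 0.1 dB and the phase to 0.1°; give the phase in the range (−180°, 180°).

-5.6 dB, 55.7°

Substitute s = j307:
Numerator: (j307) + 15 = 15 + j307
Denominator: (j307) + 500 = 500 + j307
|N| = √(15² + 307²) ≈ 307.37, ∠N ≈ 87.20°
|D| = √(500² + 307²) ≈ 586.73, ∠D ≈ 31.55°
|G| = 307.37 / 586.73 ≈ 0.52387
Gain = 20 log₁₀(0.52387) ≈ -5.62 dB
∠G = 87.20° − 31.55° = 55.65°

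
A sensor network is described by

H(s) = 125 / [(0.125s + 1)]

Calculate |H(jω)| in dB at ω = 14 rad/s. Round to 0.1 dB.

35.9 dB

At ω = 14 rad/s:
pole (1 + j14·0.125) = 1 + j1.75 → |·| ≈ 2.0156, ∠ ≈ 60.26°
|H| = 125 · 1 / (2.0156) ≈ 62.016
Gain = 20 log₁₀(62.016) ≈ 35.85 dB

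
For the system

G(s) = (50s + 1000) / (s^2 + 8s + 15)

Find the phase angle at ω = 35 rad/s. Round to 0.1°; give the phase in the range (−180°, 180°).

-106.7°

Substitute s = j35:
Numerator: 50(j35) + 1000 = 1000 + j1750
Denominator: (j35)^2 + 8(j35) + 15 = -1210 + j280
|N| = √(1000² + 1750²) ≈ 2015.6, ∠N ≈ 60.26°
|D| = √(1210² + 280²) ≈ 1242, ∠D ≈ 166.97°
∠G = 60.26° − 166.97° = -106.71°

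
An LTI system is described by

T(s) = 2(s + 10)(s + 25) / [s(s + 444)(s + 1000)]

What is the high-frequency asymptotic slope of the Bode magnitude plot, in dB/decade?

Each pole contributes −20 dB/decade at high frequency; each zero contributes +20 dB/decade.
Net: 2 zero(s) − 3 pole(s) → -20 dB/decade.

-20 dB/decade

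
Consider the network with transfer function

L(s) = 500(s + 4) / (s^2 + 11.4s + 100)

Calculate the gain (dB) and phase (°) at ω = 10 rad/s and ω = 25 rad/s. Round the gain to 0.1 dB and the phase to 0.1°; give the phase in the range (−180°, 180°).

ω = 10: 33.5 dB, -21.8°; ω = 25: 26.5 dB, -70.6°

At s = jω = j10:
zero (s+4): 4 + j10 → |·| = √(4²+10²) = √116 ≈ 10.77, ∠ = arctan(10/4) ≈ 68.20°
quadratic: (j10)² + 11.4·j10 + 100 = 0 + j114 → |·| ≈ 114, ∠ ≈ 90.00°
|L| = 500 · 10.77 / 114 ≈ 47.237
Gain = 20 log₁₀(47.237) ≈ 33.49 dB
∠L = 68.20° − 90.00° = -21.80°

At s = jω = j25:
zero (s+4): 4 + j25 → |·| = √(4²+25²) = √641 ≈ 25.318, ∠ = arctan(25/4) ≈ 80.91°
quadratic: (j25)² + 11.4·j25 + 100 = -525 + j285 → |·| ≈ 597.37, ∠ ≈ 151.50°
|L| = 500 · 25.318 / 597.37 ≈ 21.191
Gain = 20 log₁₀(21.191) ≈ 26.52 dB
∠L = 80.91° − 151.50° = -70.59°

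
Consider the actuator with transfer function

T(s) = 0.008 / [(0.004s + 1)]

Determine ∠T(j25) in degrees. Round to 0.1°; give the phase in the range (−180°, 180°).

-5.7°

At ω = 25 rad/s:
pole (1 + j25·0.004) = 1 + j0.1 → |·| ≈ 1.005, ∠ ≈ 5.71°
∠T = (0°) − (5.71°) = -5.71°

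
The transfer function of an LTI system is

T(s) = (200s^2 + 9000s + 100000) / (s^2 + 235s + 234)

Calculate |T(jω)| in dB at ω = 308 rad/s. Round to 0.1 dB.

Substitute s = j308:
Numerator: 200(j308)^2 + 9000(j308) + 100000 = -18872800 + j2772000
Denominator: (j308)^2 + 235(j308) + 234 = -94630 + j72380
|N| = √(18872800² + 2772000²) ≈ 1.9075e+07, ∠N ≈ 171.64°
|D| = √(94630² + 72380²) ≈ 1.1914e+05, ∠D ≈ 142.59°
|T| = 1.9075e+07 / 1.1914e+05 ≈ 160.11
Gain = 20 log₁₀(160.11) ≈ 44.09 dB

44.1 dB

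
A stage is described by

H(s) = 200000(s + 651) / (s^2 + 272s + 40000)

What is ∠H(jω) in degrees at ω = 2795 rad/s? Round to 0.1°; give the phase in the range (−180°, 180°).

-97.5°

At s = jω = j2795:
zero (s+651): 651 + j2795 → |·| = √(651²+2795²) = √8235826 ≈ 2869.8, ∠ = arctan(2795/651) ≈ 76.89°
quadratic: (j2795)² + 272·j2795 + 40000 = -7772025 + j760240 → |·| ≈ 7.8091e+06, ∠ ≈ 174.41°
∠H = 76.89° − 174.41° = -97.52°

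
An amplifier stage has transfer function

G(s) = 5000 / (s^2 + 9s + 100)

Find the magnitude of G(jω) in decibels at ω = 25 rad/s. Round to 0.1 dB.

At s = jω = j25:
quadratic: (j25)² + 9·j25 + 100 = -525 + j225 → |·| ≈ 571.18, ∠ ≈ 156.80°
|G| = 5000 / 571.18 ≈ 8.7538
Gain = 20 log₁₀(8.7538) ≈ 18.84 dB

18.8 dB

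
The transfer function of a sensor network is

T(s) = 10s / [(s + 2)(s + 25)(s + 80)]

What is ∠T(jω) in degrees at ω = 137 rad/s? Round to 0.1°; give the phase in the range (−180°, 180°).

-138.5°

At s = jω = j137:
zero at origin: s = j137 → |·| = 137, ∠ = 90.00°
pole (s+2): 2 + j137 → |·| = √(2²+137²) = √18773 ≈ 137.01, ∠ = arctan(137/2) ≈ 89.16°
pole (s+25): 25 + j137 → |·| = √(25²+137²) = √19394 ≈ 139.26, ∠ = arctan(137/25) ≈ 79.66°
pole (s+80): 80 + j137 → |·| = √(80²+137²) = √25169 ≈ 158.65, ∠ = arctan(137/80) ≈ 59.72°
∠T = 90.00° − 228.54° = -138.54°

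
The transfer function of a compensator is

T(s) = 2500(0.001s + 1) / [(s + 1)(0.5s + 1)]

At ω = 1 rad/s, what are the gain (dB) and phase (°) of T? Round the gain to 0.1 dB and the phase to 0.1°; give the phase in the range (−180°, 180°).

At ω = 1 rad/s:
zero (1 + j1·0.001) = 1 + j0.001 → |·| ≈ 1, ∠ ≈ 0.06°
pole (1 + j1·1) = 1 + j1 → |·| ≈ 1.4142, ∠ ≈ 45.00°
pole (1 + j1·0.5) = 1 + j0.5 → |·| ≈ 1.118, ∠ ≈ 26.57°
|T| = 2500 · 1 / (1.4142 · 1.118) ≈ 1581.2
Gain = 20 log₁₀(1581.2) ≈ 63.98 dB
∠T = (0.06°) − (45.00° + 26.57°) = -71.51°

64.0 dB, -71.5°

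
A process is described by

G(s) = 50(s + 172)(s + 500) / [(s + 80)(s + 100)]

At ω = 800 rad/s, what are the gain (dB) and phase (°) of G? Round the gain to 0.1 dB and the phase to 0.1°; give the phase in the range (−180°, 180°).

35.5 dB, -31.3°

At s = jω = j800:
zero (s+172): 172 + j800 → |·| = √(172²+800²) = √669584 ≈ 818.28, ∠ = arctan(800/172) ≈ 77.87°
zero (s+500): 500 + j800 → |·| = √(500²+800²) = √890000 ≈ 943.4, ∠ = arctan(800/500) ≈ 57.99°
pole (s+80): 80 + j800 → |·| = √(80²+800²) = √646400 ≈ 803.99, ∠ = arctan(800/80) ≈ 84.29°
pole (s+100): 100 + j800 → |·| = √(100²+800²) = √650000 ≈ 806.23, ∠ = arctan(800/100) ≈ 82.87°
|G| = 50 · 7.7197e+05 / 6.482e+05 ≈ 59.547
Gain = 20 log₁₀(59.547) ≈ 35.50 dB
∠G = 135.86° − 167.16° = -31.30°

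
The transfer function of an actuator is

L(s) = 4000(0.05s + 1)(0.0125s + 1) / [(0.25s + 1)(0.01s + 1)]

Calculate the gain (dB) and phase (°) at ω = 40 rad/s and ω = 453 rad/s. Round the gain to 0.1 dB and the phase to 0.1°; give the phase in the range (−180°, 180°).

ω = 40: 59.3 dB, -16.1°; ω = 453: 59.9 dB, 0.4°

At ω = 40 rad/s:
zero (1 + j40·0.05) = 1 + j2 → |·| ≈ 2.2361, ∠ ≈ 63.43°
zero (1 + j40·0.0125) = 1 + j0.5 → |·| ≈ 1.118, ∠ ≈ 26.57°
pole (1 + j40·0.25) = 1 + j10 → |·| ≈ 10.05, ∠ ≈ 84.29°
pole (1 + j40·0.01) = 1 + j0.4 → |·| ≈ 1.077, ∠ ≈ 21.80°
|L| = 4000 · 2.2361 · 1.118 / (10.05 · 1.077) ≈ 923.87
Gain = 20 log₁₀(923.87) ≈ 59.31 dB
∠L = (63.43° + 26.57°) − (84.29° + 21.80°) = -16.09°

At ω = 453 rad/s:
zero (1 + j453·0.05) = 1 + j22.65 → |·| ≈ 22.672, ∠ ≈ 87.47°
zero (1 + j453·0.0125) = 1 + j5.6625 → |·| ≈ 5.7501, ∠ ≈ 79.98°
pole (1 + j453·0.25) = 1 + j113.25 → |·| ≈ 113.25, ∠ ≈ 89.49°
pole (1 + j453·0.01) = 1 + j4.53 → |·| ≈ 4.6391, ∠ ≈ 77.55°
|L| = 4000 · 22.672 · 5.7501 / (113.25 · 4.6391) ≈ 992.55
Gain = 20 log₁₀(992.55) ≈ 59.94 dB
∠L = (87.47° + 79.98°) − (89.49° + 77.55°) = 0.41°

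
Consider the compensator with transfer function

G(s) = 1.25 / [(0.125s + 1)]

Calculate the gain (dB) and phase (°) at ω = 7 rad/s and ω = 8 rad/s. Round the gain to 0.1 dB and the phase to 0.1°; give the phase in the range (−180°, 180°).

At ω = 7 rad/s:
pole (1 + j7·0.125) = 1 + j0.875 → |·| ≈ 1.3288, ∠ ≈ 41.19°
|G| = 1.25 · 1 / (1.3288) ≈ 0.9407
Gain = 20 log₁₀(0.9407) ≈ -0.53 dB
∠G = (0°) − (41.19°) = -41.19°

At ω = 8 rad/s:
pole (1 + j8·0.125) = 1 + j1 → |·| ≈ 1.4142, ∠ ≈ 45.00°
|G| = 1.25 · 1 / (1.4142) ≈ 0.88389
Gain = 20 log₁₀(0.88389) ≈ -1.07 dB
∠G = (0°) − (45.00°) = -45.00°

ω = 7: -0.5 dB, -41.2°; ω = 8: -1.1 dB, -45.0°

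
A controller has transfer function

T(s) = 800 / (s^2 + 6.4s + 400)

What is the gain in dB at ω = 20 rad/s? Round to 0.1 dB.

15.9 dB

At s = jω = j20:
quadratic: (j20)² + 6.4·j20 + 400 = 0 + j128 → |·| ≈ 128, ∠ ≈ 90.00°
|T| = 800 / 128 ≈ 6.25
Gain = 20 log₁₀(6.25) ≈ 15.92 dB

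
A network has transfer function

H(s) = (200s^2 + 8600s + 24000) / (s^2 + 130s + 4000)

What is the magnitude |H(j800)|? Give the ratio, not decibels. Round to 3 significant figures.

Substitute s = j800:
Numerator: 200(j800)^2 + 8600(j800) + 24000 = -127976000 + j6880000
Denominator: (j800)^2 + 130(j800) + 4000 = -636000 + j104000
|N| = √(127976000² + 6880000²) ≈ 1.2816e+08, ∠N ≈ 176.92°
|D| = √(636000² + 104000²) ≈ 6.4445e+05, ∠D ≈ 170.71°
|H| = 1.2816e+08 / 6.4445e+05 ≈ 198.87

199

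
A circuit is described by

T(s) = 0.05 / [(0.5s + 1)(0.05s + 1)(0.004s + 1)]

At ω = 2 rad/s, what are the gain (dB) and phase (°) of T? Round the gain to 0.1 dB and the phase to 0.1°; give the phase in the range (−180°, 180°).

At ω = 2 rad/s:
pole (1 + j2·0.5) = 1 + j1 → |·| ≈ 1.4142, ∠ ≈ 45.00°
pole (1 + j2·0.05) = 1 + j0.1 → |·| ≈ 1.005, ∠ ≈ 5.71°
pole (1 + j2·0.004) = 1 + j0.008 → |·| ≈ 1, ∠ ≈ 0.46°
|T| = 0.05 · 1 / (1.4142 · 1.005 · 1) ≈ 0.03518
Gain = 20 log₁₀(0.03518) ≈ -29.07 dB
∠T = (0°) − (45.00° + 5.71° + 0.46°) = -51.17°

-29.1 dB, -51.2°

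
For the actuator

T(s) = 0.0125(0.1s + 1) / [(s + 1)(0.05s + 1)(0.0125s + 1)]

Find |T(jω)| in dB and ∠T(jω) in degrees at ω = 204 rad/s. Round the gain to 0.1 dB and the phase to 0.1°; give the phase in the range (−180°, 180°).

-87.0 dB, -155.5°

At ω = 204 rad/s:
zero (1 + j204·0.1) = 1 + j20.4 → |·| ≈ 20.424, ∠ ≈ 87.19°
pole (1 + j204·1) = 1 + j204 → |·| ≈ 204, ∠ ≈ 89.72°
pole (1 + j204·0.05) = 1 + j10.2 → |·| ≈ 10.249, ∠ ≈ 84.40°
pole (1 + j204·0.0125) = 1 + j2.55 → |·| ≈ 2.7391, ∠ ≈ 68.59°
|T| = 0.0125 · 20.424 / (204 · 10.249 · 2.7391) ≈ 4.4579e-05
Gain = 20 log₁₀(4.4579e-05) ≈ -87.02 dB
∠T = (87.19°) − (89.72° + 84.40° + 68.59°) = -155.52°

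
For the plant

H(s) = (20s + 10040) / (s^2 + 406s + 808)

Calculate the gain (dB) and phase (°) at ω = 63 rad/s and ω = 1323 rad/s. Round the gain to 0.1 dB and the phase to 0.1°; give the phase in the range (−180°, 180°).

ω = 63: -8.1 dB, -89.9°; ω = 1323: -36.2 dB, -93.7°

Substitute s = j63:
Numerator: 20(j63) + 10040 = 10040 + j1260
Denominator: (j63)^2 + 406(j63) + 808 = -3161 + j25578
|N| = √(10040² + 1260²) ≈ 10119, ∠N ≈ 7.15°
|D| = √(3161² + 25578²) ≈ 25773, ∠D ≈ 97.05°
|H| = 10119 / 25773 ≈ 0.39262
Gain = 20 log₁₀(0.39262) ≈ -8.12 dB
∠H = 7.15° − 97.05° = -89.90°

Substitute s = j1323:
Numerator: 20(j1323) + 10040 = 10040 + j26460
Denominator: (j1323)^2 + 406(j1323) + 808 = -1749521 + j537138
|N| = √(10040² + 26460²) ≈ 28301, ∠N ≈ 69.22°
|D| = √(1749521² + 537138²) ≈ 1.8301e+06, ∠D ≈ 162.93°
|H| = 28301 / 1.8301e+06 ≈ 0.015464
Gain = 20 log₁₀(0.015464) ≈ -36.21 dB
∠H = 69.22° − 162.93° = -93.71°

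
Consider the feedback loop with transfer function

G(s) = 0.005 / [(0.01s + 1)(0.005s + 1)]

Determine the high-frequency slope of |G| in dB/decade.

-40 dB/decade

Each pole contributes −20 dB/decade at high frequency; each zero contributes +20 dB/decade.
Net: 0 zero(s) − 2 pole(s) → -40 dB/decade.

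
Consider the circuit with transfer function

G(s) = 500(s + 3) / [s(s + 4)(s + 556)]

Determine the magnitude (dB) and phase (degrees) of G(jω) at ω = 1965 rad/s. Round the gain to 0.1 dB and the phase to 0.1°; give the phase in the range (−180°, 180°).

At s = jω = j1965:
zero (s+3): 3 + j1965 → |·| = √(3²+1965²) = √3861234 ≈ 1965, ∠ = arctan(1965/3) ≈ 89.91°
pole (s+4): 4 + j1965 → |·| = √(4²+1965²) = √3861241 ≈ 1965, ∠ = arctan(1965/4) ≈ 89.88°
pole (s+556): 556 + j1965 → |·| = √(556²+1965²) = √4170361 ≈ 2042.1, ∠ = arctan(1965/556) ≈ 74.20°
pole at origin: |s| = 1965, ∠ = 90.00° (in denominator)
|G| = 500 · 1965 / 7.885e+09 ≈ 0.0001246
Gain = 20 log₁₀(0.0001246) ≈ -78.09 dB
∠G = 89.91° − 254.08° = -164.17°

-78.1 dB, -164.2°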